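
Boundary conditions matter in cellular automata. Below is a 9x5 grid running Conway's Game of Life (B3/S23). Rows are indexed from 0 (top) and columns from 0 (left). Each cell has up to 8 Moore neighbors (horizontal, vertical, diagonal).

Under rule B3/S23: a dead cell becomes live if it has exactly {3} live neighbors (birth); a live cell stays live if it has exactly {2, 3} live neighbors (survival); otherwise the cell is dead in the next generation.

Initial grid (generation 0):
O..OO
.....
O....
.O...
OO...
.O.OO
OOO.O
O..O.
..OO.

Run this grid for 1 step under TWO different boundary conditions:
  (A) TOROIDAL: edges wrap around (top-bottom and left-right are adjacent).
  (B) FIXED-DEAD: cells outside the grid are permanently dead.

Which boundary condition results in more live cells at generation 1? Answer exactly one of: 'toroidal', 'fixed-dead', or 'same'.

Answer: toroidal

Derivation:
Under TOROIDAL boundary, generation 1:
..OOO
O....
.....
.O...
.O..O
...O.
.....
O....
OOO..
Population = 12

Under FIXED-DEAD boundary, generation 1:
.....
.....
.....
.O...
OO...
...OO
O...O
O...O
..OO.
Population = 11

Comparison: toroidal=12, fixed-dead=11 -> toroidal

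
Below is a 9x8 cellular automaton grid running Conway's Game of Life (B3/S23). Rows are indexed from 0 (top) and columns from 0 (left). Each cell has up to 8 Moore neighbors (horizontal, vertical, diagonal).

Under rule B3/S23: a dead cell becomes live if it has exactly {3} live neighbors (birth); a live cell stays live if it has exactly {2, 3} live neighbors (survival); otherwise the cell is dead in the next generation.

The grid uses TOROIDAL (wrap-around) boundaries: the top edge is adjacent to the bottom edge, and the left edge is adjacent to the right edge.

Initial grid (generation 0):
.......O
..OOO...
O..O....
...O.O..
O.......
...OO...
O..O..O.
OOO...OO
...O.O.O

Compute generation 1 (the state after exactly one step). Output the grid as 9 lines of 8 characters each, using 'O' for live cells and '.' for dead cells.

Simulating step by step:
Generation 0 (given above): 22 live cells
Generation 1: 22 live cells
(generation 1 grid is the final answer)

Answer: ..O...O.
..OOO...
........
....O...
...O....
...OO..O
O..OOOO.
.OOOOO..
.OO.....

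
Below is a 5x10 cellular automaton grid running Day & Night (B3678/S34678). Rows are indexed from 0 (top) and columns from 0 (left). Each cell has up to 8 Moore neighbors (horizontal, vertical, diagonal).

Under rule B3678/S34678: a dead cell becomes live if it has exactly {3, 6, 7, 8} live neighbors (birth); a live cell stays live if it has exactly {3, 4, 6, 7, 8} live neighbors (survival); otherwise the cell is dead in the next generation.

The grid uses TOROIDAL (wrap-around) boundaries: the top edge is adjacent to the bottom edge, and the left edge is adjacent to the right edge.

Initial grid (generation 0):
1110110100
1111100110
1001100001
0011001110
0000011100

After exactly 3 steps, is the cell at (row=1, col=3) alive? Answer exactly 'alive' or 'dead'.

Simulating step by step:
Generation 0 (given above): 25 live cells
Generation 1: 25 live cells
1010111101
0101001010
1011111001
0001001111
0000011000
Generation 2: 29 live cells
0101100110
0100110010
1111111101
1011010111
1001001100
Generation 3: 23 live cells
1001100111
0111100010
0000100110
0100111000
1001011010

Cell (1,3) at generation 3: 1 -> alive

Answer: alive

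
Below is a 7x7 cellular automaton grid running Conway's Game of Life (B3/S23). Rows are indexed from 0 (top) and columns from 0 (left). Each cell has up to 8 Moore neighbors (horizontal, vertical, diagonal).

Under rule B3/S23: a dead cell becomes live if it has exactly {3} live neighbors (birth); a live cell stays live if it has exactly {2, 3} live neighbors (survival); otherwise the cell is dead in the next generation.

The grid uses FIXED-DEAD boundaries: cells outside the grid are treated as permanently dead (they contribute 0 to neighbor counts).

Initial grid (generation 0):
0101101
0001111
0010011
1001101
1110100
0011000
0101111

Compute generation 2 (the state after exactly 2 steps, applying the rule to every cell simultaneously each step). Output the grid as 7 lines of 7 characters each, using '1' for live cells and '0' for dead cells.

Simulating step by step:
Generation 0 (given above): 26 live cells
Generation 1: 14 live cells
0011001
0000000
0010000
1000101
1000110
1000000
0001110
Generation 2: 11 live cells
(generation 2 grid is the final answer)

Answer: 0000000
0011000
0000000
0101100
1100110
0001000
0000100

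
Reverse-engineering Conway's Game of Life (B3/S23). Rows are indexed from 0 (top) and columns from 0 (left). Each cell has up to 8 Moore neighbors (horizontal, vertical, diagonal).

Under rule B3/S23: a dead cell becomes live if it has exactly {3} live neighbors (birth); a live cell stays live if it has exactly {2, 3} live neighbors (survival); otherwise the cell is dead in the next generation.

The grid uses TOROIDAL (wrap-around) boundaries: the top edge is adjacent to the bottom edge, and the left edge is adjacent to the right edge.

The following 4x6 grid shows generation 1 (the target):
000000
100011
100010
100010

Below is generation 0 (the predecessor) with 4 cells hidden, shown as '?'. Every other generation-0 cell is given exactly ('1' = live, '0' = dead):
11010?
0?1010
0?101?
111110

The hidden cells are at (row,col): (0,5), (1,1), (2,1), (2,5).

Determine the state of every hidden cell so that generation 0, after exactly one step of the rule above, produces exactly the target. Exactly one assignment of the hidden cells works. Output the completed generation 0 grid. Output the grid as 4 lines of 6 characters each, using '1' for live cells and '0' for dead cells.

Answer: 110100
011010
001010
111110

Derivation:
Hidden generation-0 cells (in order): (0,5), (1,1), (2,1), (2,5).
A hidden cell only influences target cells in its own 3x3 neighborhood. Try each of the 2^4 = 16 assignments, step the completed generation 0 forward once under B3/S23, and compare with the target:
  (0,5)=0 (1,1)=0 (2,1)=0 (2,5)=0 -> step gives (0,0)='1' but target has '0' -> reject
  (0,5)=0 (1,1)=0 (2,1)=0 (2,5)=1 -> step gives (0,0)='1' but target has '0' -> reject
  (0,5)=0 (1,1)=0 (2,1)=1 (2,5)=0 -> step gives (0,0)='1' but target has '0' -> reject
  (0,5)=0 (1,1)=0 (2,1)=1 (2,5)=1 -> step gives (0,0)='1' but target has '0' -> reject
  (0,5)=0 (1,1)=1 (2,1)=0 (2,5)=0 -> step reproduces the target at every cell -> ACCEPT
  (0,5)=0 (1,1)=1 (2,1)=0 (2,5)=1 -> step gives (1,0)='0' but target has '1' -> reject
  (0,5)=0 (1,1)=1 (2,1)=1 (2,5)=0 -> step gives (1,0)='0' but target has '1' -> reject
  (0,5)=0 (1,1)=1 (2,1)=1 (2,5)=1 -> step gives (1,0)='0' but target has '1' -> reject
  (0,5)=1 (1,1)=0 (2,1)=0 (2,5)=0 -> step gives (1,2)='1' but target has '0' -> reject
  (0,5)=1 (1,1)=0 (2,1)=0 (2,5)=1 -> step gives (1,0)='0' but target has '1' -> reject
  (0,5)=1 (1,1)=0 (2,1)=1 (2,5)=0 -> step gives (1,0)='0' but target has '1' -> reject
  (0,5)=1 (1,1)=0 (2,1)=1 (2,5)=1 -> step gives (1,0)='0' but target has '1' -> reject
  (0,5)=1 (1,1)=1 (2,1)=0 (2,5)=0 -> step gives (1,0)='0' but target has '1' -> reject
  (0,5)=1 (1,1)=1 (2,1)=0 (2,5)=1 -> step gives (1,0)='0' but target has '1' -> reject
  (0,5)=1 (1,1)=1 (2,1)=1 (2,5)=0 -> step gives (1,0)='0' but target has '1' -> reject
  (0,5)=1 (1,1)=1 (2,1)=1 (2,5)=1 -> step gives (1,0)='0' but target has '1' -> reject
Unique solution: (0,5)=dead, (1,1)=live, (2,1)=dead, (2,5)=dead.
Check: live-neighbor counts of every cell in the completed generation 0:
467544
344523
365734
355534
Applying B3/S23 to generation 0 with these counts gives:
000000
100011
100010
100010
which matches the target exactly.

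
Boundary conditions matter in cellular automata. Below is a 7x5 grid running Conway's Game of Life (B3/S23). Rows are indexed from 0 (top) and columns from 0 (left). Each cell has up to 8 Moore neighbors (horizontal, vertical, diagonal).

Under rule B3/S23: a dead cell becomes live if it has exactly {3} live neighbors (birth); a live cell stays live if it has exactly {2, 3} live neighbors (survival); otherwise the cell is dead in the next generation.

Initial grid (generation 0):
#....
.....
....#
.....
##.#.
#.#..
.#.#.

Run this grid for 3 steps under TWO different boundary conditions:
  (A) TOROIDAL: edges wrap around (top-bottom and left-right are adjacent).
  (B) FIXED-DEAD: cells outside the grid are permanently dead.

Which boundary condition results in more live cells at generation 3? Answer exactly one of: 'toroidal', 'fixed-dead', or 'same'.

Under TOROIDAL boundary, generation 3:
...#.
.....
.....
...#.
...#.
#...#
..###
Population = 8

Under FIXED-DEAD boundary, generation 3:
.....
.....
.....
###..
#.#..
#..#.
.##..
Population = 9

Comparison: toroidal=8, fixed-dead=9 -> fixed-dead

Answer: fixed-dead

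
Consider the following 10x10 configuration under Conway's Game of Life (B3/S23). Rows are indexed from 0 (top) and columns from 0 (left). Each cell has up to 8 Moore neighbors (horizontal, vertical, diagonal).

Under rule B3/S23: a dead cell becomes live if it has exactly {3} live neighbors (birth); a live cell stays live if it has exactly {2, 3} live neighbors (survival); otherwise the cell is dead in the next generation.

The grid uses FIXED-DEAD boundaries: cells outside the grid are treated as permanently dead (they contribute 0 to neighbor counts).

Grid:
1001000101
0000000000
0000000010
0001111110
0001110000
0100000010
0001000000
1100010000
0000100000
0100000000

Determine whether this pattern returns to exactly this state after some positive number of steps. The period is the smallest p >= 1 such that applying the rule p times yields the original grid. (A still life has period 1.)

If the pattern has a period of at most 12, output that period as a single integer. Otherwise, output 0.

Answer: 0

Derivation:
Simulating and comparing each generation to the original:
Gen 0 (original, given above): 22 live cells
Gen 1: 20 live cells, differs from original
Gen 2: 17 live cells, differs from original
Gen 3: 17 live cells, differs from original
Gen 4: 20 live cells, differs from original
Gen 5: 23 live cells, differs from original
Gen 6: 22 live cells, differs from original
Gen 7: 23 live cells, differs from original
Gen 8: 18 live cells, differs from original
Gen 9: 18 live cells, differs from original
Gen 10: 20 live cells, differs from original
Gen 11: 18 live cells, differs from original
Gen 12: 18 live cells, differs from original
No period found within 12 steps.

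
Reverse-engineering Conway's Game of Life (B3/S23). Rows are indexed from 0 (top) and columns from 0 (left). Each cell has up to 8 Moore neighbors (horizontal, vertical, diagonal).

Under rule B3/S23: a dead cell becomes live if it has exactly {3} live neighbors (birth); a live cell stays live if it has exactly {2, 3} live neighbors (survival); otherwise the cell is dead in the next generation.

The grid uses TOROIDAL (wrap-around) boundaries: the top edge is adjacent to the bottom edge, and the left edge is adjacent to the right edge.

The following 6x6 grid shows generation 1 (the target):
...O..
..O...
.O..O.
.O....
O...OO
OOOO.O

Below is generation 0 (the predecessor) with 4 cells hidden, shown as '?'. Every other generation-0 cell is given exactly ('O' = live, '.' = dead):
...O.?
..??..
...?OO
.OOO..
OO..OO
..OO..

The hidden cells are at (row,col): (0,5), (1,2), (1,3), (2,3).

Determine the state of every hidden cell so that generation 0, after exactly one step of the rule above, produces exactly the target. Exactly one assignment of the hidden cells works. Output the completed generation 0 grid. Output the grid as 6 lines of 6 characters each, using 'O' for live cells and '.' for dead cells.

Hidden generation-0 cells (in order): (0,5), (1,2), (1,3), (2,3).
A hidden cell only influences target cells in its own 3x3 neighborhood. Try each of the 2^4 = 16 assignments, step the completed generation 0 forward once under B3/S23, and compare with the target:
  (0,5)=. (1,2)=. (1,3)=. (2,3)=. -> step gives (0,2)='O' but target has '.' -> reject
  (0,5)=. (1,2)=. (1,3)=. (2,3)=O -> step gives (0,2)='O' but target has '.' -> reject
  (0,5)=. (1,2)=. (1,3)=O (2,3)=. -> step gives (0,4)='O' but target has '.' -> reject
  (0,5)=. (1,2)=. (1,3)=O (2,3)=O -> step gives (0,4)='O' but target has '.' -> reject
  (0,5)=. (1,2)=O (1,3)=. (2,3)=. -> step gives (1,2)='.' but target has 'O' -> reject
  (0,5)=. (1,2)=O (1,3)=. (2,3)=O -> step reproduces the target at every cell -> ACCEPT
  (0,5)=. (1,2)=O (1,3)=O (2,3)=. -> step gives (0,3)='.' but target has 'O' -> reject
  (0,5)=. (1,2)=O (1,3)=O (2,3)=O -> step gives (0,3)='.' but target has 'O' -> reject
  (0,5)=O (1,2)=. (1,3)=. (2,3)=. -> step gives (0,2)='O' but target has '.' -> reject
  (0,5)=O (1,2)=. (1,3)=. (2,3)=O -> step gives (0,2)='O' but target has '.' -> reject
  (0,5)=O (1,2)=. (1,3)=O (2,3)=. -> step gives (1,2)='.' but target has 'O' -> reject
  (0,5)=O (1,2)=. (1,3)=O (2,3)=O -> step gives (1,3)='O' but target has '.' -> reject
  (0,5)=O (1,2)=O (1,3)=. (2,3)=. -> step gives (0,4)='O' but target has '.' -> reject
  (0,5)=O (1,2)=O (1,3)=. (2,3)=O -> step gives (0,4)='O' but target has '.' -> reject
  (0,5)=O (1,2)=O (1,3)=O (2,3)=. -> step gives (0,3)='.' but target has 'O' -> reject
  (0,5)=O (1,2)=O (1,3)=O (2,3)=O -> step gives (0,3)='.' but target has 'O' -> reject
Unique solution: (0,5)=dead, (1,2)=live, (1,3)=dead, (2,3)=live.
Check: live-neighbor counts of every cell in the completed generation 0:
024320
112442
235431
534465
346532
333343
Applying B3/S23 to generation 0 with these counts gives:
...O..
..O...
.O..O.
.O....
O...OO
OOOO.O
which matches the target exactly.

Answer: ...O..
..O...
...OOO
.OOO..
OO..OO
..OO..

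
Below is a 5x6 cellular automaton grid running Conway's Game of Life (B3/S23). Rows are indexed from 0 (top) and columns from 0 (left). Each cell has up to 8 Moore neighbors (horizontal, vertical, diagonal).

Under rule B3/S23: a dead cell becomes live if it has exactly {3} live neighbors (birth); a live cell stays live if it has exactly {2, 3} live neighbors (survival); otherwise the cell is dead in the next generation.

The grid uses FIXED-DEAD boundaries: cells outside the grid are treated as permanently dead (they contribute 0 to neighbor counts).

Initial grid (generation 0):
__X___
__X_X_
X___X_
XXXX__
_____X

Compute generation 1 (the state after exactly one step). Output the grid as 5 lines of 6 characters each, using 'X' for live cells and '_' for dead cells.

Simulating step by step:
Generation 0 (given above): 10 live cells
Generation 1: 11 live cells
(generation 1 grid is the final answer)

Answer: ___X__
_X____
X___X_
XXXXX_
_XX___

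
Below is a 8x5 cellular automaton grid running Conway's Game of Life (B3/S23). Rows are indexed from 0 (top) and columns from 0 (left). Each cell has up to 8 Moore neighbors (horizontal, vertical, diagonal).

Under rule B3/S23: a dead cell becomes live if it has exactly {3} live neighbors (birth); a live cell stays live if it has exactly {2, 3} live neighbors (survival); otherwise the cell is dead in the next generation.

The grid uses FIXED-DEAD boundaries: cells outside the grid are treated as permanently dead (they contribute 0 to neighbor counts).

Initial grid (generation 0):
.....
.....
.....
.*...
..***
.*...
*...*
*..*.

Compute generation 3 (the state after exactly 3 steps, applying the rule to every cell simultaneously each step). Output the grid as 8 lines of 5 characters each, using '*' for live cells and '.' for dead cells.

Answer: .....
.....
.....
.....
.....
.*...
.*...
.*...

Derivation:
Simulating step by step:
Generation 0 (given above): 9 live cells
Generation 1: 10 live cells
.....
.....
.....
..**.
.***.
.**.*
**...
.....
Generation 2: 6 live cells
.....
.....
.....
.*.*.
....*
.....
***..
.....
Generation 3: 3 live cells
(generation 3 grid is the final answer)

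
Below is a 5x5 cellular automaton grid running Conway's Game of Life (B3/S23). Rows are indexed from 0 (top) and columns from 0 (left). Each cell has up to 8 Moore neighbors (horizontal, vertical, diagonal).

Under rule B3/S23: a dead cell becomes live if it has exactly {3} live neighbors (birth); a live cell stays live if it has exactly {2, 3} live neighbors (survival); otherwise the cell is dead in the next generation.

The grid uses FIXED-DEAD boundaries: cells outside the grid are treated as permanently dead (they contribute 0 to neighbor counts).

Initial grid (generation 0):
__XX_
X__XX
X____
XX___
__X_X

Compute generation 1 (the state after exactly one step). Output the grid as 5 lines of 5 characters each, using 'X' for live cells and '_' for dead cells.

Simulating step by step:
Generation 0 (given above): 10 live cells
Generation 1: 11 live cells
(generation 1 grid is the final answer)

Answer: __XXX
_XXXX
X____
XX___
_X___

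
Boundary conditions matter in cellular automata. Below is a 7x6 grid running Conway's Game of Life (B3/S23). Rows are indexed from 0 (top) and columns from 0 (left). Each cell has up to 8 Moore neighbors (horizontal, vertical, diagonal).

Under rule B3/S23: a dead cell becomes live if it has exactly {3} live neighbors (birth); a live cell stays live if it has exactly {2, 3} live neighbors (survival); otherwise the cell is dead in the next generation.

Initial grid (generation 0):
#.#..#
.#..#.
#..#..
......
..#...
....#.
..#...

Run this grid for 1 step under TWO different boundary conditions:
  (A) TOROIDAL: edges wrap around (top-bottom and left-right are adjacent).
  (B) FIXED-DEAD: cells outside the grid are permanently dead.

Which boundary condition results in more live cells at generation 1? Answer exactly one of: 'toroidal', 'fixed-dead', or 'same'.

Answer: toroidal

Derivation:
Under TOROIDAL boundary, generation 1:
#.##.#
.####.
......
......
......
...#..
.#.#.#
Population = 12

Under FIXED-DEAD boundary, generation 1:
.#....
#####.
......
......
......
...#..
......
Population = 7

Comparison: toroidal=12, fixed-dead=7 -> toroidal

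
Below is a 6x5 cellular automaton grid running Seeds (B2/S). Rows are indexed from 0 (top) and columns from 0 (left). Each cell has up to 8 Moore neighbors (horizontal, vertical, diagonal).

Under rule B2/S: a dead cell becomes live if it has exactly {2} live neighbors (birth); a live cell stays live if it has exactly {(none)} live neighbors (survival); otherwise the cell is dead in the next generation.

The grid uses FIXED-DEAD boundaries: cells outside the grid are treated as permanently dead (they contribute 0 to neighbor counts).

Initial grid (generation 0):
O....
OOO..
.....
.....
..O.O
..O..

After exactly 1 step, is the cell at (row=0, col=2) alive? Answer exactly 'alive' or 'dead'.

Simulating step by step:
Generation 0 (given above): 7 live cells
Generation 1: 6 live cells
..O..
.....
O.O..
...O.
.O...
.O...

Cell (0,2) at generation 1: 1 -> alive

Answer: alive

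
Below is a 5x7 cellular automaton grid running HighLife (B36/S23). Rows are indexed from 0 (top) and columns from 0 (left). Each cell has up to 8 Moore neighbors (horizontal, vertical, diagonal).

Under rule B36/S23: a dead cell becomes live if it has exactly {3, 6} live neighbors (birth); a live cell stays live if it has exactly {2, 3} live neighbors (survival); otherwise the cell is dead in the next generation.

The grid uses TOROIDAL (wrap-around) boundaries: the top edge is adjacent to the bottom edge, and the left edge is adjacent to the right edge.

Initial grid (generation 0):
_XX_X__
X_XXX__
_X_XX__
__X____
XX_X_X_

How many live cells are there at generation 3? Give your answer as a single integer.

Answer: 15

Derivation:
Simulating step by step:
Generation 0 (given above): 15 live cells
Generation 1: 11 live cells
___X_XX
X____X_
_X__X__
X______
X__XX__
Generation 2: 16 live cells
X__X_X_
X____X_
XX____X
XX_XX__
X__XXX_
Generation 3: 15 live cells
XX_XXXX
____XXX
__X_XX_
___X___
X____X_
Population at generation 3: 15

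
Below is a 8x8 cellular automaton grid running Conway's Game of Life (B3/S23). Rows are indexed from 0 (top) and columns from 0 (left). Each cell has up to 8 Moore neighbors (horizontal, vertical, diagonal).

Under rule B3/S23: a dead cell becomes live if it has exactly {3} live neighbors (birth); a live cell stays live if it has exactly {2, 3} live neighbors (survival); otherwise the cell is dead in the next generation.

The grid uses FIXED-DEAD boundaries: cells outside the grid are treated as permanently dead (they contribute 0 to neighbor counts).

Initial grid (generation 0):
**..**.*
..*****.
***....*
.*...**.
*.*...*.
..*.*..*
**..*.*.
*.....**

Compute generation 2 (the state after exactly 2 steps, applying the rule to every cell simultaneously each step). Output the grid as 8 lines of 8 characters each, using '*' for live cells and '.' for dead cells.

Simulating step by step:
Generation 0 (given above): 30 live cells
Generation 1: 25 live cells
.**.....
.......*
*......*
.....***
..**..**
*.*...**
**.*..*.
**...***
Generation 2: 14 live cells
(generation 2 grid is the final answer)

Answer: ........
.*......
.......*
.....*..
.***....
*....*..
........
***..***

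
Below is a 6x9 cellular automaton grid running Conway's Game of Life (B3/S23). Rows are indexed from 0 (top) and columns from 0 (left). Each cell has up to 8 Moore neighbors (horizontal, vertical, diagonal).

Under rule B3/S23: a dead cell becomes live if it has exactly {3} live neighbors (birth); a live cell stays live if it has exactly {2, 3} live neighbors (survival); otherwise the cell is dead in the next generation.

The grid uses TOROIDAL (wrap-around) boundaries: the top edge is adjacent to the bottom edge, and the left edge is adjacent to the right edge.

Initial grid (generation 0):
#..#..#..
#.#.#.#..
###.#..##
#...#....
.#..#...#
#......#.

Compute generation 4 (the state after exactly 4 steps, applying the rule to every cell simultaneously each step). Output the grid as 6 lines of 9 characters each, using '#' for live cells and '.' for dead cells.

Answer: ....#....
....#...#
.....#.#.
.........
....##...
....#....

Derivation:
Simulating step by step:
Generation 0 (given above): 20 live cells
Generation 1: 20 live cells
#..#.###.
..#.#.#..
..#.#..#.
..#.##.#.
.#......#
##.....#.
Generation 2: 29 live cells
#.####.#.
.##.#...#
.##.#..#.
.##.#####
.##...###
.##....#.
Generation 3: 12 live cells
#...####.
......###
....#....
....#....
.........
....##...
Generation 4: 8 live cells
(generation 4 grid is the final answer)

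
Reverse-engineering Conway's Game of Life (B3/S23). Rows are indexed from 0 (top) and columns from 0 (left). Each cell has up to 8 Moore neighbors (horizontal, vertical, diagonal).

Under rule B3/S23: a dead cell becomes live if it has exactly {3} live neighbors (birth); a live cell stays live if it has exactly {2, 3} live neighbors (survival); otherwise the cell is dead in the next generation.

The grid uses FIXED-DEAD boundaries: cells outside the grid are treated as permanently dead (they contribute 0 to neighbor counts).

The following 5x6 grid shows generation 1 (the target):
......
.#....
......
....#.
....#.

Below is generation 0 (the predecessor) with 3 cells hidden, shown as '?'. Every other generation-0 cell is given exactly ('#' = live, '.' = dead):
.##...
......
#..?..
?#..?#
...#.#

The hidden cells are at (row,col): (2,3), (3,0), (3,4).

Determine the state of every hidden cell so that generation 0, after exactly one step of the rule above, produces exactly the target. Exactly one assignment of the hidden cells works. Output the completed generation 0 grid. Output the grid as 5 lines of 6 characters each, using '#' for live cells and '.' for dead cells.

Hidden generation-0 cells (in order): (2,3), (3,0), (3,4).
A hidden cell only influences target cells in its own 3x3 neighborhood. Try each of the 2^3 = 8 assignments, step the completed generation 0 forward once under B3/S23, and compare with the target:
  (2,3)=. (3,0)=. (3,4)=. -> step reproduces the target at every cell -> ACCEPT
  (2,3)=. (3,0)=. (3,4)=# -> step gives (3,5)='#' but target has '.' -> reject
  (2,3)=. (3,0)=# (3,4)=. -> step gives (2,0)='#' but target has '.' -> reject
  (2,3)=. (3,0)=# (3,4)=# -> step gives (2,0)='#' but target has '.' -> reject
  (2,3)=# (3,0)=. (3,4)=. -> step gives (1,2)='#' but target has '.' -> reject
  (2,3)=# (3,0)=. (3,4)=# -> step gives (1,2)='#' but target has '.' -> reject
  (2,3)=# (3,0)=# (3,4)=. -> step gives (1,2)='#' but target has '.' -> reject
  (2,3)=# (3,0)=# (3,4)=# -> step gives (1,2)='#' but target has '.' -> reject
Unique solution: (2,3)=dead, (3,0)=dead, (3,4)=dead.
Check: live-neighbor counts of every cell in the completed generation 0:
111100
232100
121011
212131
112031
Applying B3/S23 to generation 0 with these counts gives:
......
.#....
......
....#.
....#.
which matches the target exactly.

Answer: .##...
......
#.....
.#...#
...#.#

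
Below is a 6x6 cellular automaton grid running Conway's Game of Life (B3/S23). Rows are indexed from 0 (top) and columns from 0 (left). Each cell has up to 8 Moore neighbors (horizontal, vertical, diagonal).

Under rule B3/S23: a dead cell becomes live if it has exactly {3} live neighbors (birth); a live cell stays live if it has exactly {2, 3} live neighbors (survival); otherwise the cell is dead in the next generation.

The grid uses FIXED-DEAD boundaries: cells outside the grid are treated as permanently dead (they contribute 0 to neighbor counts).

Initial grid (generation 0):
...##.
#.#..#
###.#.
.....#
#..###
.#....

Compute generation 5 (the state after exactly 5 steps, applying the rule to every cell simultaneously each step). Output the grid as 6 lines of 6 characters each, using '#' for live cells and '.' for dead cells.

Simulating step by step:
Generation 0 (given above): 15 live cells
Generation 1: 16 live cells
...##.
#.#..#
#.####
#.#..#
....##
....#.
Generation 2: 13 live cells
...##.
..#..#
#.#..#
..#...
...###
....##
Generation 3: 14 live cells
...##.
.##..#
..##..
.##..#
...#.#
...#.#
Generation 4: 9 live cells
..###.
.#....
...##.
.#....
...#.#
......
Generation 5: 5 live cells
(generation 5 grid is the final answer)

Answer: ..##..
......
..#...
..##..
......
......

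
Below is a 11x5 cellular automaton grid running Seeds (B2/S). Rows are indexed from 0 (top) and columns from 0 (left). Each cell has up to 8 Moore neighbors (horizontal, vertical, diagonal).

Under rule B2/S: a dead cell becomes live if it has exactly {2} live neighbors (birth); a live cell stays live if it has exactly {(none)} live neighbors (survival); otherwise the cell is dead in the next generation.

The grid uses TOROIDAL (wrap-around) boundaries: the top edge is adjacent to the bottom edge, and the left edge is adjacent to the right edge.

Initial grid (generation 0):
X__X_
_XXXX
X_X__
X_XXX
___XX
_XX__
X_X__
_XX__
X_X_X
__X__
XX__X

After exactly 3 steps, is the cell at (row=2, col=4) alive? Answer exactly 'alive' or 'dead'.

Answer: dead

Derivation:
Simulating step by step:
Generation 0 (given above): 27 live cells
Generation 1: 0 live cells
_____
_____
_____
_____
_____
_____
_____
_____
_____
_____
_____
Generation 2: 0 live cells
_____
_____
_____
_____
_____
_____
_____
_____
_____
_____
_____
Generation 3: 0 live cells
_____
_____
_____
_____
_____
_____
_____
_____
_____
_____
_____

Cell (2,4) at generation 3: 0 -> dead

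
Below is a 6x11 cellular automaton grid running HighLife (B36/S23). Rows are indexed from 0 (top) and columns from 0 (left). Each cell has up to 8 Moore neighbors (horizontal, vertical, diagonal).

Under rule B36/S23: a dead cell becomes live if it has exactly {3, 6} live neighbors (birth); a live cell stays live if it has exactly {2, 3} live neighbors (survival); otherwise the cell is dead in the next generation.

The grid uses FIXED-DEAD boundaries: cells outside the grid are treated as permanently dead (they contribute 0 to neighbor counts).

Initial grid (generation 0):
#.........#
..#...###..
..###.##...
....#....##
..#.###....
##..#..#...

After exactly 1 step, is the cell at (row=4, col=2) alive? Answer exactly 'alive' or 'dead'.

Simulating step by step:
Generation 0 (given above): 22 live cells
Generation 1: 21 live cells
.......#...
.##..##.#..
..#.#.#..#.
..##.#.#...
.#..#.#....
.#.##.#....

Cell (4,2) at generation 1: 0 -> dead

Answer: dead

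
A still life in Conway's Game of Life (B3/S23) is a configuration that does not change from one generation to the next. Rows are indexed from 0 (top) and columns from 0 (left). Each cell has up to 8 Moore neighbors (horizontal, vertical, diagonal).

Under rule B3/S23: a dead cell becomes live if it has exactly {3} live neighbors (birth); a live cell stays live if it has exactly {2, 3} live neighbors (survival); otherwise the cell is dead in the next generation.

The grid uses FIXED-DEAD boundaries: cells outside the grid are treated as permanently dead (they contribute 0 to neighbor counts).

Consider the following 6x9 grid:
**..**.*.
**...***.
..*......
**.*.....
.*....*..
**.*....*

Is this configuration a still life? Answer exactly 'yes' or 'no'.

Compute generation 1 and compare to generation 0 (given above):
Generation 1:
**..**.*.
*.*.**.*.
..*...*..
**.......
.........
***......
Cell (1,1) differs: gen0=1 vs gen1=0 -> NOT a still life.

Answer: no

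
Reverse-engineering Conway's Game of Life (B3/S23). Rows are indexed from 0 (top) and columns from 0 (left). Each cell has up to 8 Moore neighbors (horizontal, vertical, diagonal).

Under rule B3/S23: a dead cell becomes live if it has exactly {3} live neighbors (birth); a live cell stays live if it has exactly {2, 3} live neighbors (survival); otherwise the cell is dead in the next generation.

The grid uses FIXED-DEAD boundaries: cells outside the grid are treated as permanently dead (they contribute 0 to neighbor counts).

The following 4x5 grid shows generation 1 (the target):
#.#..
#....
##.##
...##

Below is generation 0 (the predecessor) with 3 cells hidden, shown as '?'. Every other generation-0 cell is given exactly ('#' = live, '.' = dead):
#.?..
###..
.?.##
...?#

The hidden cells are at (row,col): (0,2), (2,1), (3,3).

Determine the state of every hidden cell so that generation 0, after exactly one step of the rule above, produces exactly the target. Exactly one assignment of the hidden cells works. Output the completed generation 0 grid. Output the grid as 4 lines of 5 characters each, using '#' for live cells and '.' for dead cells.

Hidden generation-0 cells (in order): (0,2), (2,1), (3,3).
A hidden cell only influences target cells in its own 3x3 neighborhood. Try each of the 2^3 = 8 assignments, step the completed generation 0 forward once under B3/S23, and compare with the target:
  (0,2)=. (2,1)=. (3,3)=. -> step gives (0,2)='.' but target has '#' -> reject
  (0,2)=. (2,1)=. (3,3)=# -> step gives (0,2)='.' but target has '#' -> reject
  (0,2)=. (2,1)=# (3,3)=. -> step gives (0,2)='.' but target has '#' -> reject
  (0,2)=. (2,1)=# (3,3)=# -> step gives (0,2)='.' but target has '#' -> reject
  (0,2)=# (2,1)=. (3,3)=. -> step gives (1,2)='#' but target has '.' -> reject
  (0,2)=# (2,1)=. (3,3)=# -> step gives (1,2)='#' but target has '.' -> reject
  (0,2)=# (2,1)=# (3,3)=. -> step reproduces the target at every cell -> ACCEPT
  (0,2)=# (2,1)=# (3,3)=# -> step gives (2,3)='.' but target has '#' -> reject
Unique solution: (0,2)=live, (2,1)=live, (3,3)=dead.
Check: live-neighbor counts of every cell in the completed generation 0:
25220
35442
33432
11232
Applying B3/S23 to generation 0 with these counts gives:
#.#..
#....
##.##
...##
which matches the target exactly.

Answer: #.#..
###..
.#.##
....#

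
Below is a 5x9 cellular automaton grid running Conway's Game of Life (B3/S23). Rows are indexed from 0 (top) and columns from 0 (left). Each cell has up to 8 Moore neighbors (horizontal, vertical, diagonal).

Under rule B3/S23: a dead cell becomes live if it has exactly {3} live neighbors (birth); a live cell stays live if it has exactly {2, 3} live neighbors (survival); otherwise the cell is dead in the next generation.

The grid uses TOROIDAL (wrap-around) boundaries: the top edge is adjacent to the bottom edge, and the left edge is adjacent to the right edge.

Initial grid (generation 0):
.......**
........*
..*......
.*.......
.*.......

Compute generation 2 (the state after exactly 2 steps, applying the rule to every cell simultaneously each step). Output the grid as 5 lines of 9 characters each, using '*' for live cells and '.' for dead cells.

Simulating step by step:
Generation 0 (given above): 6 live cells
Generation 1: 8 live cells
*......**
.......**
.........
.**......
*........
Generation 2: 6 live cells
(generation 2 grid is the final answer)

Answer: *......*.
*......*.
.........
.*.......
*........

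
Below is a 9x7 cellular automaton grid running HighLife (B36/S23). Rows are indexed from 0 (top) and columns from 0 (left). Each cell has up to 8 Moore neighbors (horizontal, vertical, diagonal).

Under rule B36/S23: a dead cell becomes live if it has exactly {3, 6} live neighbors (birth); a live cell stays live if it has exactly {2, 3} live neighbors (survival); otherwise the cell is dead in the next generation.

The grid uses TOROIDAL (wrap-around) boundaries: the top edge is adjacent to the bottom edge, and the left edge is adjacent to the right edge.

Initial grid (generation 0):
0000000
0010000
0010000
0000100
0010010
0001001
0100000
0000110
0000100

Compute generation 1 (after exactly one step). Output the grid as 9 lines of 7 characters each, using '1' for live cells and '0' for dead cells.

Simulating step by step:
Generation 0 (given above): 11 live cells
Generation 1: 12 live cells
(generation 1 grid is the final answer)

Answer: 0000000
0000000
0001000
0001000
0001110
0010000
0000110
0000110
0000110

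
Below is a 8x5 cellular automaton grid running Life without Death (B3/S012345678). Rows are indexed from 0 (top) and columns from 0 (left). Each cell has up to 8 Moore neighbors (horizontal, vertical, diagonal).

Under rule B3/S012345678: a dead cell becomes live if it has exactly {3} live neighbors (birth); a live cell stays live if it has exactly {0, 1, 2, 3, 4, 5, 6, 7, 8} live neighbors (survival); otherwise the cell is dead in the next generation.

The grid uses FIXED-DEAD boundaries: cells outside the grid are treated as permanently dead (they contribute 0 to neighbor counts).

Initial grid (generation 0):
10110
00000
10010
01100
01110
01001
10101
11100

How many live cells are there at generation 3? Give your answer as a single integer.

Simulating step by step:
Generation 0 (given above): 18 live cells
Generation 1: 27 live cells
10110
01110
11110
11100
11110
11001
10101
11110
Generation 2: 28 live cells
10110
01111
11110
11100
11110
11001
10101
11110
Generation 3: 30 live cells
10111
01111
11111
11100
11110
11001
10101
11110
Population at generation 3: 30

Answer: 30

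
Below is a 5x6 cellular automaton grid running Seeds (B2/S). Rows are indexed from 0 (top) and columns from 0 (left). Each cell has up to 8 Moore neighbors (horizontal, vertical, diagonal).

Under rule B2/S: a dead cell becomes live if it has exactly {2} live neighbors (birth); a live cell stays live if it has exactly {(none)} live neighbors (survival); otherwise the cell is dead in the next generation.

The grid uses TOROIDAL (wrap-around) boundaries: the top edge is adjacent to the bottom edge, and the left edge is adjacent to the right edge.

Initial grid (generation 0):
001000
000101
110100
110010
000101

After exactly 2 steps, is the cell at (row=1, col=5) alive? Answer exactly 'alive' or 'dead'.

Answer: alive

Derivation:
Simulating step by step:
Generation 0 (given above): 11 live cells
Generation 1: 2 live cells
100001
000000
000000
000000
000000
Generation 2: 4 live cells
000000
100001
000000
000000
100001

Cell (1,5) at generation 2: 1 -> alive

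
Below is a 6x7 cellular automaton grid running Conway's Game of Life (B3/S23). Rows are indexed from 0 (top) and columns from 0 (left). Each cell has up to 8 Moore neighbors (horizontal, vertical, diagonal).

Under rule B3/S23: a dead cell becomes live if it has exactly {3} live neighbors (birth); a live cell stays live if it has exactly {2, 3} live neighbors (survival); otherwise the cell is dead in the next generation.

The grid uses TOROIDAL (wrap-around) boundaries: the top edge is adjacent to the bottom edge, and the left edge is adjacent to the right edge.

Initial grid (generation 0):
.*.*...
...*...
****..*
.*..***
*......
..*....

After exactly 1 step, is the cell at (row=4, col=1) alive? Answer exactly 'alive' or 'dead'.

Answer: alive

Derivation:
Simulating step by step:
Generation 0 (given above): 14 live cells
Generation 1: 15 live cells
...*...
...**..
.*.*..*
...***.
**...**
.**....

Cell (4,1) at generation 1: 1 -> alive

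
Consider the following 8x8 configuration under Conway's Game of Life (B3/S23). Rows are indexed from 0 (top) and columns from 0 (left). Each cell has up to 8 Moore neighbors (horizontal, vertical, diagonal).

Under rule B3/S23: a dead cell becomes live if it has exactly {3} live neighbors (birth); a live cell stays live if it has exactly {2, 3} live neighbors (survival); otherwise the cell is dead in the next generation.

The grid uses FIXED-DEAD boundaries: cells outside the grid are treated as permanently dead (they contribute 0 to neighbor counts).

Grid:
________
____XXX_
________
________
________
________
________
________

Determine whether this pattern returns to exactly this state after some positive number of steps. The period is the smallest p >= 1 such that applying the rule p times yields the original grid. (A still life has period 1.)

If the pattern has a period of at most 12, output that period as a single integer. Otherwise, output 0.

Simulating and comparing each generation to the original:
Gen 0 (original, given above): 3 live cells
Gen 1: 3 live cells, differs from original
Gen 2: 3 live cells, MATCHES original -> period = 2

Answer: 2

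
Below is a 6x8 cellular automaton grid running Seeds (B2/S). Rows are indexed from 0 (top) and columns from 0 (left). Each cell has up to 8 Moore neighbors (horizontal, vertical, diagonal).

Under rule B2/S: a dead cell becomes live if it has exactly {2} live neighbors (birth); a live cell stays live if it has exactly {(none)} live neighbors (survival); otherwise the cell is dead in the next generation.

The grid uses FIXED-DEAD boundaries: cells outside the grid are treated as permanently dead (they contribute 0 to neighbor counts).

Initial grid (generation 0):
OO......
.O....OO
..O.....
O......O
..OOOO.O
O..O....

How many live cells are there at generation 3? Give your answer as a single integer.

Simulating step by step:
Generation 0 (given above): 15 live cells
Generation 1: 9 live cells
..O...OO
........
O.......
.....O..
O.......
.O...OO.
Generation 2: 8 live cells
........
.O....OO
........
OO......
.O..O...
O.......
Generation 3: 8 live cells
......OO
........
..O...OO
..O.....
..O.....
.O......
Population at generation 3: 8

Answer: 8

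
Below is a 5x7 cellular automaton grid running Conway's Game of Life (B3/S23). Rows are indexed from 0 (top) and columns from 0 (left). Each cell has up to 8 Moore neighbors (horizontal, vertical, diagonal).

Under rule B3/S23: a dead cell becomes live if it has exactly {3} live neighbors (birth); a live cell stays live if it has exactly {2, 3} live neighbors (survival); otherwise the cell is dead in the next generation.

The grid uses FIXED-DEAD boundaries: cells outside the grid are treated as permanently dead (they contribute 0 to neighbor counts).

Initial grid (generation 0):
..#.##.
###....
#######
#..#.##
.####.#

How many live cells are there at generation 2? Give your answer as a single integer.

Simulating step by step:
Generation 0 (given above): 22 live cells
Generation 1: 11 live cells
..##...
#.....#
......#
#......
.####.#
Generation 2: 7 live cells
.......
.......
.......
.###.#.
.###...
Population at generation 2: 7

Answer: 7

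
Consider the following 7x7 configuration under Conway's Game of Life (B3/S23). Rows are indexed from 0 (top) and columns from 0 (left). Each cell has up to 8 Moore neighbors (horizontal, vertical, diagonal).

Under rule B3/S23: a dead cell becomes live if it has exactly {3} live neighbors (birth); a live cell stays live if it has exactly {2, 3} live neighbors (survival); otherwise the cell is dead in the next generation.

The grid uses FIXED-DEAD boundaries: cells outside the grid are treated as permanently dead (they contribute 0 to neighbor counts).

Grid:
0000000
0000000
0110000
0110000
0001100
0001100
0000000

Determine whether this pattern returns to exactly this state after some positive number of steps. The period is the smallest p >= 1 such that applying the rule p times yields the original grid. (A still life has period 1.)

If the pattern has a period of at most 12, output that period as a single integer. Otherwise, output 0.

Answer: 2

Derivation:
Simulating and comparing each generation to the original:
Gen 0 (original, given above): 8 live cells
Gen 1: 6 live cells, differs from original
Gen 2: 8 live cells, MATCHES original -> period = 2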